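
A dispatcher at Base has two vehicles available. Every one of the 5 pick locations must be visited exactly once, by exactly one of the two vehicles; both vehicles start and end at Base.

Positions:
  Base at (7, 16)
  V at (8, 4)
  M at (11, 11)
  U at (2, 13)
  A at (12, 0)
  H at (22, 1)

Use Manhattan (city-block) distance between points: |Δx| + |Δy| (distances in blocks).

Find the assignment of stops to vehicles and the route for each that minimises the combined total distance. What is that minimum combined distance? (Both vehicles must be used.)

Try each way of splitting the stops between the two vehicles (each non-empty) and, for each split, find the best tour for each vehicle:
  {V} + {M, U, A, H}: 26 + 72 = 98
  {M} + {V, U, A, H}: 18 + 72 = 90
  {V, M} + {U, A, H}: 32 + 72 = 104
  {U} + {V, M, A, H}: 16 + 62 = 78
  {V, U} + {M, A, H}: 36 + 62 = 98
  {M, U} + {V, A, H}: 28 + 62 = 90
  … (15 splits in total)
Best: vehicle 1 Base → U → Base = 16; vehicle 2 Base → V → A → H → M → Base = 62; combined 78.

Minimum combined distance: 78 blocks.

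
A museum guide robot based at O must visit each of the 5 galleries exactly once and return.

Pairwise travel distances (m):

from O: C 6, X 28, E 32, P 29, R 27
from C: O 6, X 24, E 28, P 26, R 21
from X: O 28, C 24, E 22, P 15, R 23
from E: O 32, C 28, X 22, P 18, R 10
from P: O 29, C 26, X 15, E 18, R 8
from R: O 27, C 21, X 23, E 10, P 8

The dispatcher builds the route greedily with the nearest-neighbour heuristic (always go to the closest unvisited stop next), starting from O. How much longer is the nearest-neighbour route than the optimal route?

From O: C=6, R=27, X=28, P=29, E=32 → choose C (6).
From C: R=21, X=24, P=26, E=28 → choose R (21).
From R: P=8, E=10, X=23 → choose P (8).
From P: X=15, E=18 → choose X (15).
From X: E=22 → choose E (22).
NN route O → C → R → P → X → E → O costs 104.
Optimal: O → C → X → P → R → E → O costs 95 (by enumerating all 60 distinct tours).
Excess = 104 − 95 = 9.

Excess over optimum: 9 m.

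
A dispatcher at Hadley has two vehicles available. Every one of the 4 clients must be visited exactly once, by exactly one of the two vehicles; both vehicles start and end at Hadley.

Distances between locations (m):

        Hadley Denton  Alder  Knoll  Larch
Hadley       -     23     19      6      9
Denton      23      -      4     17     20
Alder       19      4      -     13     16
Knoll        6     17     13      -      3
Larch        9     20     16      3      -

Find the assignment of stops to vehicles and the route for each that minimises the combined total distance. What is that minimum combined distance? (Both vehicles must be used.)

64 m — the smallest possible combined total.

Check every non-empty split of the stops between the two vehicles; for each half take its own optimal tour:
  {Denton} + {Alder, Knoll, Larch}: 46 + 44 = 90
  {Alder} + {Denton, Knoll, Larch}: 38 + 52 = 90
  {Denton, Alder} + {Knoll, Larch}: 46 + 18 = 64
  {Knoll} + {Denton, Alder, Larch}: 12 + 52 = 64
  {Denton, Knoll} + {Alder, Larch}: 46 + 44 = 90
  {Alder, Knoll} + {Denton, Larch}: 38 + 52 = 90
  … (7 splits in total)
Best: vehicle 1 Hadley → Denton → Alder → Hadley = 46; vehicle 2 Hadley → Knoll → Larch → Hadley = 18; combined 64.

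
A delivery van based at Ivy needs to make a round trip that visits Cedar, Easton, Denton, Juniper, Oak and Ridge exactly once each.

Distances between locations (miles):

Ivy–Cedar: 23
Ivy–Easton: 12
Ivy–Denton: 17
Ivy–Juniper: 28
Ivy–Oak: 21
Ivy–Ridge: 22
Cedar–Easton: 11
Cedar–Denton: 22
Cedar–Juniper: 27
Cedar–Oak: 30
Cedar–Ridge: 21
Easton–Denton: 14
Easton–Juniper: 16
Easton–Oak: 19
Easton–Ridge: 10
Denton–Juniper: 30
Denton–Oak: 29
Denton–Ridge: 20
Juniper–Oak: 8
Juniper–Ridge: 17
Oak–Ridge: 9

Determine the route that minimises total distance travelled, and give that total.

Minimum total distance: 104 miles.

With 6 stops there are 6!/2 = 360 distinct round trips (a route and its reverse cost the same).
Ivy-Cedar-Easton-Denton-Juniper-Oak-Ridge-Ivy: 23+11+14+30+8+9+22 = 117
Ivy-Cedar-Easton-Denton-Juniper-Ridge-Oak-Ivy: 23+11+14+30+17+9+21 = 125
Ivy-Cedar-Easton-Denton-Oak-Juniper-Ridge-Ivy: 23+11+14+29+8+17+22 = 124
Ivy-Cedar-Easton-Denton-Oak-Ridge-Juniper-Ivy: 23+11+14+29+9+17+28 = 131
Ivy-Cedar-Easton-Denton-Ridge-Juniper-Oak-Ivy: 23+11+14+20+17+8+21 = 114
Ivy-Cedar-Easton-Denton-Ridge-Oak-Juniper-Ivy: 23+11+14+20+9+8+28 = 113
Ivy-Cedar-Easton-Juniper-Denton-Oak-Ridge-Ivy: 23+11+16+30+29+9+22 = 140
Ivy-Cedar-Easton-Juniper-Denton-Ridge-Oak-Ivy: 23+11+16+30+20+9+21 = 130
… (352 more)
Ivy-Cedar-Easton-Juniper-Oak-Ridge-Denton-Ivy: 23+11+16+8+9+20+17 = 104  ← best
The minimum is 104.
One optimal route: Ivy → Cedar → Easton → Juniper → Oak → Ridge → Denton → Ivy (or its reverse).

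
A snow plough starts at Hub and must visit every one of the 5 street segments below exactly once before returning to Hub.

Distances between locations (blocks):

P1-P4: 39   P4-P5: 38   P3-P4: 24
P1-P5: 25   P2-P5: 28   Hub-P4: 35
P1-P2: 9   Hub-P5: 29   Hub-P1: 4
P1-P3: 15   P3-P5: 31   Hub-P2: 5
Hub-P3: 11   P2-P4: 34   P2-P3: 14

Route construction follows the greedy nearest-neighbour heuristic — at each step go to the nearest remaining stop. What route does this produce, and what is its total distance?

118 blocks along Hub → P1 → P2 → P3 → P4 → P5 → Hub.

At Hub the remaining stops are P1 4, P2 5, P3 11, P5 29, P4 35; go to P1.
At P1 the remaining stops are P2 9, P3 15, P5 25, P4 39; go to P2.
At P2 the remaining stops are P3 14, P5 28, P4 34; go to P3.
At P3 the remaining stops are P4 24, P5 31; go to P4.
At P4 the remaining stops are P5 38; go to P5.
Return P5→Hub: 29.
Total = 4 + 9 + 14 + 24 + 38 + 29 = 118.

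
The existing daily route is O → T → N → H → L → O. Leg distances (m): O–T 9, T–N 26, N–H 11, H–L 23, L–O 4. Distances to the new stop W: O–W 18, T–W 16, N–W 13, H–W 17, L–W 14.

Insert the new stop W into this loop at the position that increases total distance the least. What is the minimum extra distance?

+3 m — insert W between T and N.

Insertion cost between consecutive stops i–j is d(i,W) + d(W,j) − d(i,j):
  between O and T: 18 + 16 − 9 = 25
  between T and N: 16 + 13 − 26 = 3
  between N and H: 13 + 17 − 11 = 19
  between H and L: 17 + 14 − 23 = 8
  between L and O: 14 + 18 − 4 = 28
Cheapest insertion is between T and N, adding 3.
New total = 73 + 3 = 76.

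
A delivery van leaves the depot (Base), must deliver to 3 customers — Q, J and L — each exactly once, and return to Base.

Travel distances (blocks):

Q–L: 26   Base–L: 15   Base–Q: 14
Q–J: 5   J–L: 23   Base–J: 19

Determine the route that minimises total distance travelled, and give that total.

There are 3 distinct closed tours to check (reversals are equivalent).
Base→Q→J→L→Base: 14+5+23+15 = 57
Base→Q→L→J→Base: 14+26+23+19 = 82
Base→J→Q→L→Base: 19+5+26+15 = 65
The minimum is 57.
One optimal route: Base → Q → J → L → Base (or its reverse).

Minimum total distance: 57 blocks.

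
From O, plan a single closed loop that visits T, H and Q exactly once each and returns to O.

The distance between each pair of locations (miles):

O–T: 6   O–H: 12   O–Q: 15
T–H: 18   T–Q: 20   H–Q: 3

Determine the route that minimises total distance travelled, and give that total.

Minimum total distance: 41 miles.

O → T → H → Q → O: 6+18+3+15 = 42
O → T → Q → H → O: 6+20+3+12 = 41
O → H → T → Q → O: 12+18+20+15 = 65
The minimum is 41.
One optimal route: O → T → Q → H → O (or its reverse).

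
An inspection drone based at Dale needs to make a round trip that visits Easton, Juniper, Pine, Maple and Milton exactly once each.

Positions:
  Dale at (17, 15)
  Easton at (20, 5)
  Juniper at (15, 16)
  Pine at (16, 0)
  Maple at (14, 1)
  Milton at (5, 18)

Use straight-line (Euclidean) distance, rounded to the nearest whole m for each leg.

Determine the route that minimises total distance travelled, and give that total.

There are 60 distinct closed tours to check (reversals are equivalent).
Dale→Easton→Juniper→Pine→Maple→Milton→Dale: 10+12+16+2+19+12 = 71
Dale→Easton→Juniper→Pine→Milton→Maple→Dale: 10+12+16+21+19+14 = 92
Dale→Easton→Juniper→Maple→Pine→Milton→Dale: 10+12+15+2+21+12 = 72
Dale→Easton→Juniper→Maple→Milton→Pine→Dale: 10+12+15+19+21+15 = 92
Dale→Easton→Juniper→Milton→Pine→Maple→Dale: 10+12+10+21+2+14 = 69
Dale→Easton→Juniper→Milton→Maple→Pine→Dale: 10+12+10+19+2+15 = 68
Dale→Easton→Pine→Juniper→Maple→Milton→Dale: 10+6+16+15+19+12 = 78
Dale→Easton→Pine→Juniper→Milton→Maple→Dale: 10+6+16+10+19+14 = 75
Dale→Easton→Pine→Maple→Juniper→Milton→Dale: 10+6+2+15+10+12 = 55
Dale→Easton→Pine→Maple→Milton→Juniper→Dale: 10+6+2+19+10+2 = 49
Dale→Easton→Pine→Milton→Juniper→Maple→Dale: 10+6+21+10+15+14 = 76
Dale→Easton→Pine→Milton→Maple→Juniper→Dale: 10+6+21+19+15+2 = 73
Dale→Easton→Maple→Juniper→Pine→Milton→Dale: 10+7+15+16+21+12 = 81
Dale→Easton→Maple→Juniper→Milton→Pine→Dale: 10+7+15+10+21+15 = 78
… (46 more)
The minimum is 49.
One optimal route: Dale → Easton → Pine → Maple → Milton → Juniper → Dale (or its reverse).

Shortest round trip = 49 m.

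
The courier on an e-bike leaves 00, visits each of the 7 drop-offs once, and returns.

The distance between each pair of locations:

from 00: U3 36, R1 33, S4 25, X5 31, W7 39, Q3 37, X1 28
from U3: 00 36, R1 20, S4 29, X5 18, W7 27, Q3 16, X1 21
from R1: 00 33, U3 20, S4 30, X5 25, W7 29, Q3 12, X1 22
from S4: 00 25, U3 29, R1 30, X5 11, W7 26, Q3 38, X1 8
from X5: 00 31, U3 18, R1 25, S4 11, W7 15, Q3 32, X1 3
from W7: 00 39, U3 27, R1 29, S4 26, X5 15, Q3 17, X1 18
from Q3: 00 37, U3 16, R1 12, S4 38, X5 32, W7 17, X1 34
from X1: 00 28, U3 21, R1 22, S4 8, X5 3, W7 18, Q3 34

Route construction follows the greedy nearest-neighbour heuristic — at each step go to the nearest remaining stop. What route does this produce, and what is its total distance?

Total distance 136 via the nearest-neighbour route 00 → S4 → X1 → X5 → W7 → Q3 → R1 → U3 → 00.

00 → [S4:25 / X1:28 / X5:31 / R1:33 / U3:36 / Q3:37 / W7:39] → S4 (25)
S4 → [X1:8 / X5:11 / W7:26 / U3:29 / R1:30 / Q3:38] → X1 (8)
X1 → [X5:3 / W7:18 / U3:21 / R1:22 / Q3:34] → X5 (3)
X5 → [W7:15 / U3:18 / R1:25 / Q3:32] → W7 (15)
W7 → [Q3:17 / U3:27 / R1:29] → Q3 (17)
Q3 → [R1:12 / U3:16] → R1 (12)
R1 → [U3:20] → U3 (20)
Return U3→00: 36.
Total = 25 + 8 + 3 + 15 + 17 + 12 + 20 + 36 = 136.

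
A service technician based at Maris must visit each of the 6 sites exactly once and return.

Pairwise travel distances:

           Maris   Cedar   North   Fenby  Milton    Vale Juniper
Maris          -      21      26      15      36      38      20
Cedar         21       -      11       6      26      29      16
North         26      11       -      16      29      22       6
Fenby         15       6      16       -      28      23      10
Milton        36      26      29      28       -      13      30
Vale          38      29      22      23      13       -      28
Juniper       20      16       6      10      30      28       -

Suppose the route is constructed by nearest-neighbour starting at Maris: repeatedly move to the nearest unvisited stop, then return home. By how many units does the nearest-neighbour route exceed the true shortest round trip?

7 longer than the optimal tour.

Maris: Fenby=15, Juniper=20, Cedar=21, North=26, Milton=36, Vale=38 ⇒ Fenby
Fenby: Cedar=6, Juniper=10, North=16, Vale=23, Milton=28 ⇒ Cedar
Cedar: North=11, Juniper=16, Milton=26, Vale=29 ⇒ North
North: Juniper=6, Vale=22, Milton=29 ⇒ Juniper
Juniper: Vale=28, Milton=30 ⇒ Vale
Vale: Milton=13 ⇒ Milton
NN route Maris → Fenby → Cedar → North → Juniper → Vale → Milton → Maris costs 115.
Optimal: Maris → Fenby → Cedar → Milton → Vale → North → Juniper → Maris costs 108 (by enumerating all 360 distinct tours).
Excess = 115 − 108 = 7.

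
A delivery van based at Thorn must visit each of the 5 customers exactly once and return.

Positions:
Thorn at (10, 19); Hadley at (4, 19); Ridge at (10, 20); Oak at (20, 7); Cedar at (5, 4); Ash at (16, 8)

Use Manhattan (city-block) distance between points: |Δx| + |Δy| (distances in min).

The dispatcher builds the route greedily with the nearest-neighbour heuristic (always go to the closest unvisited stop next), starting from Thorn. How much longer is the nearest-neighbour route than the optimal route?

Excess over optimum: 2 min.

Thorn: Ridge=1, Hadley=6, Ash=17, Cedar=20, Oak=22 ⇒ Ridge
Ridge: Hadley=7, Ash=18, Cedar=21, Oak=23 ⇒ Hadley
Hadley: Cedar=16, Ash=23, Oak=28 ⇒ Cedar
Cedar: Ash=15, Oak=18 ⇒ Ash
Ash: Oak=5 ⇒ Oak
NN route Thorn → Ridge → Hadley → Cedar → Ash → Oak → Thorn costs 66.
Optimal: Thorn → Hadley → Cedar → Oak → Ash → Ridge → Thorn costs 64 (by enumerating all 60 distinct tours).
Excess = 66 − 64 = 2.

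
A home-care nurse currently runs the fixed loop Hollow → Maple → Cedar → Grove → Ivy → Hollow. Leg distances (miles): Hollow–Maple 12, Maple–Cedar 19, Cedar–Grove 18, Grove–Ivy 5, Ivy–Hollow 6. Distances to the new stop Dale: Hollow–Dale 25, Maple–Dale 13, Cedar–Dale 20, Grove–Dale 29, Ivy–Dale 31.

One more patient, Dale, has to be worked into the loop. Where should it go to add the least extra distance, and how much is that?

Insertion cost between consecutive stops i–j is d(i,Dale) + d(Dale,j) − d(i,j):
  between Hollow and Maple: 25 + 13 − 12 = 26
  between Maple and Cedar: 13 + 20 − 19 = 14
  between Cedar and Grove: 20 + 29 − 18 = 31
  between Grove and Ivy: 29 + 31 − 5 = 55
  between Ivy and Hollow: 31 + 25 − 6 = 50
Cheapest insertion is between Maple and Cedar, adding 14.
New total = 60 + 14 = 74.

Adding 14 miles by placing Dale on the Maple–Cedar leg.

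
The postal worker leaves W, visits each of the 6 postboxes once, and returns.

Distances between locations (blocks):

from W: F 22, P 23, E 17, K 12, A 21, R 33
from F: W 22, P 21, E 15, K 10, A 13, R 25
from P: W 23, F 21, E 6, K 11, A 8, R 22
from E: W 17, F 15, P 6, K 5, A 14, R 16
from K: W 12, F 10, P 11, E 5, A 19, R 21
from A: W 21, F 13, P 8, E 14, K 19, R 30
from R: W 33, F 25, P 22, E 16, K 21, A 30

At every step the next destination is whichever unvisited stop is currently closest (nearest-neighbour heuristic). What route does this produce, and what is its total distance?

At W the remaining stops are K 12, E 17, A 21, F 22, P 23, R 33; go to K.
At K the remaining stops are E 5, F 10, P 11, A 19, R 21; go to E.
At E the remaining stops are P 6, A 14, F 15, R 16; go to P.
At P the remaining stops are A 8, F 21, R 22; go to A.
At A the remaining stops are F 13, R 30; go to F.
At F the remaining stops are R 25; go to R.
Return R→W: 33.
Total = 12 + 5 + 6 + 8 + 13 + 25 + 33 = 102.

102 blocks along W → K → E → P → A → F → R → W.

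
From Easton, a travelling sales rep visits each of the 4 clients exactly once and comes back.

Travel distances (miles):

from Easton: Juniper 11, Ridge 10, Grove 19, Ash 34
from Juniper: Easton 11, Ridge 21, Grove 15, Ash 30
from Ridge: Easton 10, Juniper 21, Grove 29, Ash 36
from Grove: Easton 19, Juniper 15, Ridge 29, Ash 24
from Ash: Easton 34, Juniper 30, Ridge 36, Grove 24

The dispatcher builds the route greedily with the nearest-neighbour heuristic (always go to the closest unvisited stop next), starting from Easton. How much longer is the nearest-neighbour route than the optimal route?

Excess over optimum: 8 miles.

Easton: Ridge=10, Juniper=11, Grove=19, Ash=34 ⇒ Ridge
Ridge: Juniper=21, Grove=29, Ash=36 ⇒ Juniper
Juniper: Grove=15, Ash=30 ⇒ Grove
Grove: Ash=24 ⇒ Ash
NN route Easton → Ridge → Juniper → Grove → Ash → Easton costs 104.
Optimal: Easton → Juniper → Grove → Ash → Ridge → Easton costs 96 (by enumerating all 12 distinct tours).
Excess = 104 − 96 = 8.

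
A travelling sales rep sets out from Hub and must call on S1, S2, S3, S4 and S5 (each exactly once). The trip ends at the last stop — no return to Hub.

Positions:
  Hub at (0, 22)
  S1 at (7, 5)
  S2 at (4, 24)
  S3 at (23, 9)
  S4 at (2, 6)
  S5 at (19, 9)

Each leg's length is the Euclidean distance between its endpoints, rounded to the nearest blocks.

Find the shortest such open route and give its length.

44 blocks — the minimum one-way total.

There are 5! = 120 possible orderings.
Hub → S1 → S2 → S3 → S4 → S5: 18+19+24+21+17 = 99
Hub → S1 → S2 → S3 → S5 → S4: 18+19+24+4+17 = 82
Hub → S1 → S2 → S4 → S3 → S5: 18+19+18+21+4 = 80
Hub → S1 → S2 → S4 → S5 → S3: 18+19+18+17+4 = 76
Hub → S1 → S2 → S5 → S3 → S4: 18+19+21+4+21 = 83
Hub → S1 → S2 → S5 → S4 → S3: 18+19+21+17+21 = 96
Hub → S1 → S3 → S2 → S4 → S5: 18+16+24+18+17 = 93
Hub → S1 → S3 → S2 → S5 → S4: 18+16+24+21+17 = 96
Hub → S1 → S3 → S4 → S2 → S5: 18+16+21+18+21 = 94
Hub → S1 → S3 → S4 → S5 → S2: 18+16+21+17+21 = 93
Hub → S1 → S3 → S5 → S2 → S4: 18+16+4+21+18 = 77
Hub → S1 → S3 → S5 → S4 → S2: 18+16+4+17+18 = 73
Hub → S1 → S4 → S2 → S3 → S5: 18+5+18+24+4 = 69
Hub → S1 → S4 → S2 → S5 → S3: 18+5+18+21+4 = 66
… (106 more)
Hub → S2 → S4 → S1 → S5 → S3: 4+18+5+13+4 = 44  ← best
The minimum is 44.
One shortest path: Hub → S2 → S4 → S1 → S5 → S3.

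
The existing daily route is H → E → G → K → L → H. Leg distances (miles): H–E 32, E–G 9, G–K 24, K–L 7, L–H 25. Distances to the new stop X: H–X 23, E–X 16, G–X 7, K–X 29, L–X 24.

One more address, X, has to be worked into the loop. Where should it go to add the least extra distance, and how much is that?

+7 miles — insert X between H and E.

Insertion cost between consecutive stops i–j is d(i,X) + d(X,j) − d(i,j):
  between H and E: 23 + 16 − 32 = 7
  between E and G: 16 + 7 − 9 = 14
  between G and K: 7 + 29 − 24 = 12
  between K and L: 29 + 24 − 7 = 46
  between L and H: 24 + 23 − 25 = 22
Cheapest insertion is between H and E, adding 7.
New total = 97 + 7 = 104.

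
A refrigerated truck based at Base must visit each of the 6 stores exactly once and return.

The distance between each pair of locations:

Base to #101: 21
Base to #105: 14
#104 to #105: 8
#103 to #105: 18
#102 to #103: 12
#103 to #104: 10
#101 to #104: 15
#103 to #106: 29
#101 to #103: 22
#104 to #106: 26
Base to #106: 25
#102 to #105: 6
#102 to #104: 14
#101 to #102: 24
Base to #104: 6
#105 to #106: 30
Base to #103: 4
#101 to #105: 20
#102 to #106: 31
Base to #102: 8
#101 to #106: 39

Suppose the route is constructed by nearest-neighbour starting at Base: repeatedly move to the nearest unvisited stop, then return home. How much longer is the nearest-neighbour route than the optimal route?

From Base: #103=4, #104=6, #102=8, #105=14, #101=21, #106=25 → choose #103 (4).
From #103: #104=10, #102=12, #105=18, #101=22, #106=29 → choose #104 (10).
From #104: #105=8, #102=14, #101=15, #106=26 → choose #105 (8).
From #105: #102=6, #101=20, #106=30 → choose #102 (6).
From #102: #101=24, #106=31 → choose #101 (24).
From #101: #106=39 → choose #106 (39).
NN route Base → #103 → #104 → #105 → #102 → #101 → #106 → Base costs 116.
Optimal: Base → #102 → #105 → #101 → #104 → #106 → #103 → Base costs 108 (by enumerating all 360 distinct tours).
Excess = 116 − 108 = 8.

Excess over optimum: 8.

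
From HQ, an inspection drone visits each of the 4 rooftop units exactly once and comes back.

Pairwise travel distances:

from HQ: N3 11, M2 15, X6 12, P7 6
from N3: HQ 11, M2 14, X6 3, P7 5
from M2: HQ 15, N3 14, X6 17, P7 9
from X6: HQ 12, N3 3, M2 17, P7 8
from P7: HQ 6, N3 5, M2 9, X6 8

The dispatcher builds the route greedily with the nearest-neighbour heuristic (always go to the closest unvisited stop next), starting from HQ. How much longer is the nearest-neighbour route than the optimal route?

HQ: P7=6, N3=11, X6=12, M2=15 ⇒ P7
P7: N3=5, X6=8, M2=9 ⇒ N3
N3: X6=3, M2=14 ⇒ X6
X6: M2=17 ⇒ M2
NN route HQ → P7 → N3 → X6 → M2 → HQ costs 46.
Optimal: HQ → M2 → P7 → N3 → X6 → HQ costs 44 (by enumerating all 12 distinct tours).
Excess = 46 − 44 = 2.

The nearest-neighbour route is 2 longer than optimal.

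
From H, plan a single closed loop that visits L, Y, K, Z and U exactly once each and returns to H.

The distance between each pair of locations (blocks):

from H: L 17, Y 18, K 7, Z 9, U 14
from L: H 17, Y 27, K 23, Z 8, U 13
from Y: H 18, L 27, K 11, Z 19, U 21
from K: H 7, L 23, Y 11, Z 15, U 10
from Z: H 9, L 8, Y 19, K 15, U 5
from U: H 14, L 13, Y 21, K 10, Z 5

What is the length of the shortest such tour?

Minimum total distance: 69 blocks.

H → L → Y → K → Z → U → H: 17+27+11+15+5+14 = 89
H → L → Y → K → U → Z → H: 17+27+11+10+5+9 = 79
H → L → Y → Z → K → U → H: 17+27+19+15+10+14 = 102
H → L → Y → Z → U → K → H: 17+27+19+5+10+7 = 85
H → L → Y → U → K → Z → H: 17+27+21+10+15+9 = 99
H → L → Y → U → Z → K → H: 17+27+21+5+15+7 = 92
H → L → K → Y → Z → U → H: 17+23+11+19+5+14 = 89
H → L → K → Y → U → Z → H: 17+23+11+21+5+9 = 86
H → L → K → Z → Y → U → H: 17+23+15+19+21+14 = 109
H → L → K → Z → U → Y → H: 17+23+15+5+21+18 = 99
H → L → K → U → Y → Z → H: 17+23+10+21+19+9 = 99
H → L → K → U → Z → Y → H: 17+23+10+5+19+18 = 92
H → L → Z → Y → K → U → H: 17+8+19+11+10+14 = 79
H → L → Z → Y → U → K → H: 17+8+19+21+10+7 = 82
… (46 more)
H → L → Z → U → Y → K → H: 17+8+5+21+11+7 = 69  ← best
The minimum is 69.
One optimal route: H → L → Z → U → Y → K → H (or its reverse).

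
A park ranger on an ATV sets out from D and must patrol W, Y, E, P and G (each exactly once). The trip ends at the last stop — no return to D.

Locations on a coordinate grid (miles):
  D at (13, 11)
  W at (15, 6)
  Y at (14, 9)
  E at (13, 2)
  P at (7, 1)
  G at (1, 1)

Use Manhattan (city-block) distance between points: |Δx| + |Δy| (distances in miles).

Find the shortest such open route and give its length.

Minimum one-way distance = 26 miles.

There are 5! = 120 possible orderings.
D - W - Y - E - P - G: 7+4+8+7+6 = 32
D - W - Y - E - G - P: 7+4+8+13+6 = 38
D - W - Y - P - E - G: 7+4+15+7+13 = 46
D - W - Y - P - G - E: 7+4+15+6+13 = 45
D - W - Y - G - E - P: 7+4+21+13+7 = 52
D - W - Y - G - P - E: 7+4+21+6+7 = 45
D - W - E - Y - P - G: 7+6+8+15+6 = 42
D - W - E - Y - G - P: 7+6+8+21+6 = 48
D - W - E - P - Y - G: 7+6+7+15+21 = 56
D - W - E - P - G - Y: 7+6+7+6+21 = 47
D - W - E - G - Y - P: 7+6+13+21+15 = 62
D - W - E - G - P - Y: 7+6+13+6+15 = 47
D - W - P - Y - E - G: 7+13+15+8+13 = 56
D - W - P - Y - G - E: 7+13+15+21+13 = 69
… (106 more)
D - Y - W - E - P - G: 3+4+6+7+6 = 26  ← best
The minimum is 26.
One shortest path: D → Y → W → E → P → G.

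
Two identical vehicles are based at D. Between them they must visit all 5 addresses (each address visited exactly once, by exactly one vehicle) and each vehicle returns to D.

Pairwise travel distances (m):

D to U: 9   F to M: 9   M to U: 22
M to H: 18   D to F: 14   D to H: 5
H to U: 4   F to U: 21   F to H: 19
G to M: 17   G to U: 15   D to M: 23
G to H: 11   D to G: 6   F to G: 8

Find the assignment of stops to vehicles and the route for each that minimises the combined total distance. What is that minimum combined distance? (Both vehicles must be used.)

Minimum combined distance: 64 m.

Check every non-empty split of the stops between the two vehicles; for each half take its own optimal tour:
  {F} + {G, M, H, U}: 28 + 54 = 82
  {G} + {F, M, H, U}: 12 + 54 = 66
  {F, G} + {M, H, U}: 28 + 54 = 82
  {M} + {F, G, H, U}: 46 + 44 = 90
  {F, M} + {G, H, U}: 46 + 30 = 76
  {G, M} + {F, H, U}: 46 + 44 = 90
  … (15 splits in total)
  {F, G, M} + {H, U}: 46 + 18 = 64  ← best
Best: vehicle 1 D → F → M → G → D = 46; vehicle 2 D → H → U → D = 18; combined 64.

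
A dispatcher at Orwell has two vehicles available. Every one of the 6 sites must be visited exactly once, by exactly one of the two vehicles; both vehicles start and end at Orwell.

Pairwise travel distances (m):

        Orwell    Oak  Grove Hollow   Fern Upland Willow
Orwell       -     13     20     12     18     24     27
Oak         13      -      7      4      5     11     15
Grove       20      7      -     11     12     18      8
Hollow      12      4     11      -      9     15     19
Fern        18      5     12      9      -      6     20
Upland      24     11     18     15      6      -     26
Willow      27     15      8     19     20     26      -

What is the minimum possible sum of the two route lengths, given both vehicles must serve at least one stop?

101 m — the smallest possible combined total.

Check every non-empty split of the stops between the two vehicles; for each half take its own optimal tour:
  {Oak} + {Grove, Hollow, Fern, Upland, Willow}: 26 + 80 = 106
  {Grove} + {Oak, Hollow, Fern, Upland, Willow}: 40 + 80 = 120
  {Oak, Grove} + {Hollow, Fern, Upland, Willow}: 40 + 80 = 120
  {Hollow} + {Oak, Grove, Fern, Upland, Willow}: 24 + 77 = 101
  {Oak, Hollow} + {Grove, Fern, Upland, Willow}: 29 + 77 = 106
  {Grove, Hollow} + {Oak, Fern, Upland, Willow}: 43 + 77 = 120
  … (31 splits in total)
Best: vehicle 1 Orwell → Hollow → Orwell = 24; vehicle 2 Orwell → Oak → Fern → Upland → Grove → Willow → Orwell = 77; combined 101.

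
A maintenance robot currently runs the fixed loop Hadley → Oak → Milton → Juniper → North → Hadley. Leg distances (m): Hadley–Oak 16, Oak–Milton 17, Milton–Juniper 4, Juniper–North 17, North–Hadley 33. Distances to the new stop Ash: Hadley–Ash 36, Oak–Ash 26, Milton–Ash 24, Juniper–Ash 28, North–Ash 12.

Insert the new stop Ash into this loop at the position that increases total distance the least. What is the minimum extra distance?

+15 m — insert Ash between North and Hadley.

Insertion cost between consecutive stops i–j is d(i,Ash) + d(Ash,j) − d(i,j):
  between Hadley and Oak: 36 + 26 − 16 = 46
  between Oak and Milton: 26 + 24 − 17 = 33
  between Milton and Juniper: 24 + 28 − 4 = 48
  between Juniper and North: 28 + 12 − 17 = 23
  between North and Hadley: 12 + 36 − 33 = 15
Cheapest insertion is between North and Hadley, adding 15.
New total = 87 + 15 = 102.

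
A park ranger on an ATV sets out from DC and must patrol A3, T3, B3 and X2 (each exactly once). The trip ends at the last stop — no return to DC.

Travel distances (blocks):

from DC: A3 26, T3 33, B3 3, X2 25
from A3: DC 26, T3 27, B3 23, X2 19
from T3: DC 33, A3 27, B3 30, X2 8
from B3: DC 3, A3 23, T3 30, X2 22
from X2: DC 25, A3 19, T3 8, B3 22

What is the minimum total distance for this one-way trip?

There are 4! = 24 possible orderings.
DC - A3 - T3 - B3 - X2: 26+27+30+22 = 105
DC - A3 - T3 - X2 - B3: 26+27+8+22 = 83
DC - A3 - B3 - T3 - X2: 26+23+30+8 = 87
DC - A3 - B3 - X2 - T3: 26+23+22+8 = 79
DC - A3 - X2 - T3 - B3: 26+19+8+30 = 83
DC - A3 - X2 - B3 - T3: 26+19+22+30 = 97
DC - T3 - A3 - B3 - X2: 33+27+23+22 = 105
DC - T3 - A3 - X2 - B3: 33+27+19+22 = 101
DC - T3 - B3 - A3 - X2: 33+30+23+19 = 105
DC - T3 - B3 - X2 - A3: 33+30+22+19 = 104
DC - T3 - X2 - A3 - B3: 33+8+19+23 = 83
DC - T3 - X2 - B3 - A3: 33+8+22+23 = 86
DC - B3 - A3 - T3 - X2: 3+23+27+8 = 61
DC - B3 - A3 - X2 - T3: 3+23+19+8 = 53
… (10 more)
The minimum is 53.
One shortest path: DC → B3 → A3 → X2 → T3.

Minimum one-way distance = 53 blocks.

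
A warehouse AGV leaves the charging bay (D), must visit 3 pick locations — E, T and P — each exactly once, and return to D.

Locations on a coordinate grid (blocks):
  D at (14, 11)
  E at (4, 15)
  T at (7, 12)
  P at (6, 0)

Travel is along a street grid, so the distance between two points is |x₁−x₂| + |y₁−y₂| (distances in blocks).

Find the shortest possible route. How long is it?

D→E→T→P→D: 14+6+13+19 = 52
D→E→P→T→D: 14+17+13+8 = 52
D→T→E→P→D: 8+6+17+19 = 50
The minimum is 50.
One optimal route: D → T → E → P → D (or its reverse).

Minimum total distance: 50 blocks.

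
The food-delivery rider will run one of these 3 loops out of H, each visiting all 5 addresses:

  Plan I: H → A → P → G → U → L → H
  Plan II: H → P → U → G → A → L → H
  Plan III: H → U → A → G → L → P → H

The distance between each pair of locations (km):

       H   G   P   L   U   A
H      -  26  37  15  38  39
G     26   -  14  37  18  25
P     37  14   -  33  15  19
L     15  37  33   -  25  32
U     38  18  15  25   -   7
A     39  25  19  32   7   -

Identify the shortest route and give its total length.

Plan I: 39 + 19 + 14 + 18 + 25 + 15 = 130
Plan II: 37 + 15 + 18 + 25 + 32 + 15 = 142
Plan III: 38 + 7 + 25 + 37 + 33 + 37 = 177

130 km — Plan I is the shortest.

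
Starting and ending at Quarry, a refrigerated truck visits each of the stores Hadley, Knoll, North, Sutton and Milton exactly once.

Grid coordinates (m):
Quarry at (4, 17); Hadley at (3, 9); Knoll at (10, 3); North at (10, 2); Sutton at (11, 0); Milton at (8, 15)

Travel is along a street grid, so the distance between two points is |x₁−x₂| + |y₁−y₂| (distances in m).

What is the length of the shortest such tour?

Quarry→Hadley→Knoll→North→Sutton→Milton→Quarry: 9+13+1+3+18+6 = 50
Quarry→Hadley→Knoll→North→Milton→Sutton→Quarry: 9+13+1+15+18+24 = 80
Quarry→Hadley→Knoll→Sutton→North→Milton→Quarry: 9+13+4+3+15+6 = 50
Quarry→Hadley→Knoll→Sutton→Milton→North→Quarry: 9+13+4+18+15+21 = 80
Quarry→Hadley→Knoll→Milton→North→Sutton→Quarry: 9+13+14+15+3+24 = 78
Quarry→Hadley→Knoll→Milton→Sutton→North→Quarry: 9+13+14+18+3+21 = 78
Quarry→Hadley→North→Knoll→Sutton→Milton→Quarry: 9+14+1+4+18+6 = 52
Quarry→Hadley→North→Knoll→Milton→Sutton→Quarry: 9+14+1+14+18+24 = 80
Quarry→Hadley→North→Sutton→Knoll→Milton→Quarry: 9+14+3+4+14+6 = 50
Quarry→Hadley→North→Sutton→Milton→Knoll→Quarry: 9+14+3+18+14+20 = 78
Quarry→Hadley→North→Milton→Knoll→Sutton→Quarry: 9+14+15+14+4+24 = 80
Quarry→Hadley→North→Milton→Sutton→Knoll→Quarry: 9+14+15+18+4+20 = 80
Quarry→Hadley→Sutton→Knoll→North→Milton→Quarry: 9+17+4+1+15+6 = 52
Quarry→Hadley→Sutton→Knoll→Milton→North→Quarry: 9+17+4+14+15+21 = 80
… (46 more)
The minimum is 50.
One optimal route: Quarry → Hadley → Knoll → North → Sutton → Milton → Quarry (or its reverse).

50 m — the shortest possible round trip.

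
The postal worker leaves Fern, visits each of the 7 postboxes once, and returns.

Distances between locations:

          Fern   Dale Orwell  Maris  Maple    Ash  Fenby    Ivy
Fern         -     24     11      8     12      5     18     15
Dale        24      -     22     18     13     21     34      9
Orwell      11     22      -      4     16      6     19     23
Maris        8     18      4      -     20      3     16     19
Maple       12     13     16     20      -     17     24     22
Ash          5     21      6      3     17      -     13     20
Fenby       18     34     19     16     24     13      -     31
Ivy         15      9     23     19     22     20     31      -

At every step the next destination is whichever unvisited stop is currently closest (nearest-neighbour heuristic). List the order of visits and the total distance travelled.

Nearest-neighbour total = 99; route Fern → Ash → Maris → Orwell → Maple → Dale → Ivy → Fenby → Fern.

At Fern the remaining stops are Ash 5, Maris 8, Orwell 11, Maple 12, Ivy 15, Fenby 18, Dale 24; go to Ash.
At Ash the remaining stops are Maris 3, Orwell 6, Fenby 13, Maple 17, Ivy 20, Dale 21; go to Maris.
At Maris the remaining stops are Orwell 4, Fenby 16, Dale 18, Ivy 19, Maple 20; go to Orwell.
At Orwell the remaining stops are Maple 16, Fenby 19, Dale 22, Ivy 23; go to Maple.
At Maple the remaining stops are Dale 13, Ivy 22, Fenby 24; go to Dale.
At Dale the remaining stops are Ivy 9, Fenby 34; go to Ivy.
At Ivy the remaining stops are Fenby 31; go to Fenby.
Return Fenby→Fern: 18.
Total = 5 + 3 + 4 + 16 + 13 + 9 + 31 + 18 = 99.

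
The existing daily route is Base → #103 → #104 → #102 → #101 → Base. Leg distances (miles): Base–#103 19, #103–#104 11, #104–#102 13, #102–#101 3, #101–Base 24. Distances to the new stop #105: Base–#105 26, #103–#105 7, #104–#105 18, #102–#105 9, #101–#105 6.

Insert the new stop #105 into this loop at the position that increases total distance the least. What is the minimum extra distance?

Insertion cost between consecutive stops i–j is d(i,#105) + d(#105,j) − d(i,j):
  between Base and #103: 26 + 7 − 19 = 14
  between #103 and #104: 7 + 18 − 11 = 14
  between #104 and #102: 18 + 9 − 13 = 14
  between #102 and #101: 9 + 6 − 3 = 12
  between #101 and Base: 6 + 26 − 24 = 8
Cheapest insertion is between #101 and Base, adding 8.
New total = 70 + 8 = 78.

Adding 8 miles by placing #105 on the #101–Base leg.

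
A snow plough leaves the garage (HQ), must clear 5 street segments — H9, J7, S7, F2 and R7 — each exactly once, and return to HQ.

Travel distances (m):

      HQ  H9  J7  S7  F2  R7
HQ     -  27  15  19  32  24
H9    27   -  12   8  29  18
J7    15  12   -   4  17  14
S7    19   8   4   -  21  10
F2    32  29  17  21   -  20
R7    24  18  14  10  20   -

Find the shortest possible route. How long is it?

There are 60 distinct closed tours to check (reversals are equivalent).
HQ→H9→J7→S7→F2→R7→HQ: 27+12+4+21+20+24 = 108
HQ→H9→J7→S7→R7→F2→HQ: 27+12+4+10+20+32 = 105
HQ→H9→J7→F2→S7→R7→HQ: 27+12+17+21+10+24 = 111
HQ→H9→J7→F2→R7→S7→HQ: 27+12+17+20+10+19 = 105
HQ→H9→J7→R7→S7→F2→HQ: 27+12+14+10+21+32 = 116
HQ→H9→J7→R7→F2→S7→HQ: 27+12+14+20+21+19 = 113
HQ→H9→S7→J7→F2→R7→HQ: 27+8+4+17+20+24 = 100
HQ→H9→S7→J7→R7→F2→HQ: 27+8+4+14+20+32 = 105
HQ→H9→S7→F2→J7→R7→HQ: 27+8+21+17+14+24 = 111
HQ→H9→S7→F2→R7→J7→HQ: 27+8+21+20+14+15 = 105
HQ→H9→S7→R7→J7→F2→HQ: 27+8+10+14+17+32 = 108
HQ→H9→S7→R7→F2→J7→HQ: 27+8+10+20+17+15 = 97
HQ→H9→F2→J7→S7→R7→HQ: 27+29+17+4+10+24 = 111
HQ→H9→F2→J7→R7→S7→HQ: 27+29+17+14+10+19 = 116
… (46 more)
The minimum is 97.
One optimal route: HQ → H9 → S7 → R7 → F2 → J7 → HQ (or its reverse).

97 m — the shortest possible round trip.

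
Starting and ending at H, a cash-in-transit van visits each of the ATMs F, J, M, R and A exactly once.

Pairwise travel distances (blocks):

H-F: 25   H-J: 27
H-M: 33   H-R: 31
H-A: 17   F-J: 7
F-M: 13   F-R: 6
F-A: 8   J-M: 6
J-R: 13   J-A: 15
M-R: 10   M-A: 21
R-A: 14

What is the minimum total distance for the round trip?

H - F - J - M - R - A - H: 25+7+6+10+14+17 = 79
H - F - J - M - A - R - H: 25+7+6+21+14+31 = 104
H - F - J - R - M - A - H: 25+7+13+10+21+17 = 93
H - F - J - R - A - M - H: 25+7+13+14+21+33 = 113
H - F - J - A - M - R - H: 25+7+15+21+10+31 = 109
H - F - J - A - R - M - H: 25+7+15+14+10+33 = 104
H - F - M - J - R - A - H: 25+13+6+13+14+17 = 88
H - F - M - J - A - R - H: 25+13+6+15+14+31 = 104
H - F - M - R - J - A - H: 25+13+10+13+15+17 = 93
H - F - M - R - A - J - H: 25+13+10+14+15+27 = 104
H - F - M - A - J - R - H: 25+13+21+15+13+31 = 118
H - F - M - A - R - J - H: 25+13+21+14+13+27 = 113
H - F - R - J - M - A - H: 25+6+13+6+21+17 = 88
H - F - R - J - A - M - H: 25+6+13+15+21+33 = 113
… (46 more)
H - J - M - R - F - A - H: 27+6+10+6+8+17 = 74  ← best
The minimum is 74.
One optimal route: H → J → M → R → F → A → H (or its reverse).

Minimum total distance: 74 blocks.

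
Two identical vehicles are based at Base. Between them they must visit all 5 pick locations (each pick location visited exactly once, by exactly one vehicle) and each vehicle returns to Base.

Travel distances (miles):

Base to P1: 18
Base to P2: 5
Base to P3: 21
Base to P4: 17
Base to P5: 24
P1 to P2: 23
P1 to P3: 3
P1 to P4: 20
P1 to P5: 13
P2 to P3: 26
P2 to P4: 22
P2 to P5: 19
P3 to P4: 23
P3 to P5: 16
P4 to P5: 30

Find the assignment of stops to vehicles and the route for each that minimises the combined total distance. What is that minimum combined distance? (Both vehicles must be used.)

Minimum combined distance: 90 miles.

Check every non-empty split of the stops between the two vehicles; for each half take its own optimal tour:
  {P1} + {P2, P3, P4, P5}: 36 + 80 = 116
  {P2} + {P1, P3, P4, P5}: 10 + 80 = 90
  {P1, P2} + {P3, P4, P5}: 46 + 80 = 126
  {P3} + {P1, P2, P4, P5}: 42 + 74 = 116
  {P1, P3} + {P2, P4, P5}: 42 + 71 = 113
  {P2, P3} + {P1, P4, P5}: 52 + 74 = 126
  … (15 splits in total)
Best: vehicle 1 Base → P2 → Base = 10; vehicle 2 Base → P4 → P1 → P3 → P5 → Base = 80; combined 90.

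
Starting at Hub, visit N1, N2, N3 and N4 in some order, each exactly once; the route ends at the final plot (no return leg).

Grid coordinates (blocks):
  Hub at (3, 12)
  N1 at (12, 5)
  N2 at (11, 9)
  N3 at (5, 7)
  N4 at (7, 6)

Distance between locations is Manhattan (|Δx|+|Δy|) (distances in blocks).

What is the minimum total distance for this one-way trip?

Shortest open route: 21 blocks.

There are 4! = 24 possible orderings.
Hub→N1→N2→N3→N4: 16+5+8+3 = 32
Hub→N1→N2→N4→N3: 16+5+7+3 = 31
Hub→N1→N3→N2→N4: 16+9+8+7 = 40
Hub→N1→N3→N4→N2: 16+9+3+7 = 35
Hub→N1→N4→N2→N3: 16+6+7+8 = 37
Hub→N1→N4→N3→N2: 16+6+3+8 = 33
Hub→N2→N1→N3→N4: 11+5+9+3 = 28
Hub→N2→N1→N4→N3: 11+5+6+3 = 25
Hub→N2→N3→N1→N4: 11+8+9+6 = 34
Hub→N2→N3→N4→N1: 11+8+3+6 = 28
Hub→N2→N4→N1→N3: 11+7+6+9 = 33
Hub→N2→N4→N3→N1: 11+7+3+9 = 30
Hub→N3→N1→N2→N4: 7+9+5+7 = 28
Hub→N3→N1→N4→N2: 7+9+6+7 = 29
… (10 more)
Hub→N3→N4→N1→N2: 7+3+6+5 = 21  ← best
The minimum is 21.
One shortest path: Hub → N3 → N4 → N1 → N2.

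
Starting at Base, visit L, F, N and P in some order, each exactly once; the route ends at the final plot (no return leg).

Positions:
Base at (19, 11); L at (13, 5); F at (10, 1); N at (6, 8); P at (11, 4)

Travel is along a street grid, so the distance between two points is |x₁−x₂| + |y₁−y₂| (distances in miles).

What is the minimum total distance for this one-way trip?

There are 4! = 24 possible orderings.
Base - L - F - N - P: 12+7+11+9 = 39
Base - L - F - P - N: 12+7+4+9 = 32
Base - L - N - F - P: 12+10+11+4 = 37
Base - L - N - P - F: 12+10+9+4 = 35
Base - L - P - F - N: 12+3+4+11 = 30
Base - L - P - N - F: 12+3+9+11 = 35
Base - F - L - N - P: 19+7+10+9 = 45
Base - F - L - P - N: 19+7+3+9 = 38
Base - F - N - L - P: 19+11+10+3 = 43
Base - F - N - P - L: 19+11+9+3 = 42
Base - F - P - L - N: 19+4+3+10 = 36
Base - F - P - N - L: 19+4+9+10 = 42
Base - N - L - F - P: 16+10+7+4 = 37
Base - N - L - P - F: 16+10+3+4 = 33
… (10 more)
The minimum is 30.
One shortest path: Base → L → P → F → N.

Minimum one-way distance = 30 miles.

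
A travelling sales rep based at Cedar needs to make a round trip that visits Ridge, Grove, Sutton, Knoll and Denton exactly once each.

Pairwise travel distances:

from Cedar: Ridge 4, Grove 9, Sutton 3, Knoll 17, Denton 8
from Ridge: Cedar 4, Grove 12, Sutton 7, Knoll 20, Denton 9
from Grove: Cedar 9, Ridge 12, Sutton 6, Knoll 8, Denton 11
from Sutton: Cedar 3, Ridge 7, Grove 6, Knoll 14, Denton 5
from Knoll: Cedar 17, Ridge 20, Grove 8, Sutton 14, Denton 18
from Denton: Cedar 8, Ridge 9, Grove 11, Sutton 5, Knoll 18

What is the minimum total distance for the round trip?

48 — the shortest possible round trip.

With 5 stops there are 5!/2 = 60 distinct round trips (a route and its reverse cost the same).
Cedar→Ridge→Grove→Sutton→Knoll→Denton→Cedar: 4+12+6+14+18+8 = 62
Cedar→Ridge→Grove→Sutton→Denton→Knoll→Cedar: 4+12+6+5+18+17 = 62
Cedar→Ridge→Grove→Knoll→Sutton→Denton→Cedar: 4+12+8+14+5+8 = 51
Cedar→Ridge→Grove→Knoll→Denton→Sutton→Cedar: 4+12+8+18+5+3 = 50
Cedar→Ridge→Grove→Denton→Sutton→Knoll→Cedar: 4+12+11+5+14+17 = 63
Cedar→Ridge→Grove→Denton→Knoll→Sutton→Cedar: 4+12+11+18+14+3 = 62
Cedar→Ridge→Sutton→Grove→Knoll→Denton→Cedar: 4+7+6+8+18+8 = 51
Cedar→Ridge→Sutton→Grove→Denton→Knoll→Cedar: 4+7+6+11+18+17 = 63
Cedar→Ridge→Sutton→Knoll→Grove→Denton→Cedar: 4+7+14+8+11+8 = 52
Cedar→Ridge→Sutton→Knoll→Denton→Grove→Cedar: 4+7+14+18+11+9 = 63
Cedar→Ridge→Sutton→Denton→Grove→Knoll→Cedar: 4+7+5+11+8+17 = 52
Cedar→Ridge→Sutton→Denton→Knoll→Grove→Cedar: 4+7+5+18+8+9 = 51
Cedar→Ridge→Knoll→Grove→Sutton→Denton→Cedar: 4+20+8+6+5+8 = 51
Cedar→Ridge→Knoll→Grove→Denton→Sutton→Cedar: 4+20+8+11+5+3 = 51
… (46 more)
Cedar→Ridge→Denton→Knoll→Grove→Sutton→Cedar: 4+9+18+8+6+3 = 48  ← best
The minimum is 48.
One optimal route: Cedar → Ridge → Denton → Knoll → Grove → Sutton → Cedar (or its reverse).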